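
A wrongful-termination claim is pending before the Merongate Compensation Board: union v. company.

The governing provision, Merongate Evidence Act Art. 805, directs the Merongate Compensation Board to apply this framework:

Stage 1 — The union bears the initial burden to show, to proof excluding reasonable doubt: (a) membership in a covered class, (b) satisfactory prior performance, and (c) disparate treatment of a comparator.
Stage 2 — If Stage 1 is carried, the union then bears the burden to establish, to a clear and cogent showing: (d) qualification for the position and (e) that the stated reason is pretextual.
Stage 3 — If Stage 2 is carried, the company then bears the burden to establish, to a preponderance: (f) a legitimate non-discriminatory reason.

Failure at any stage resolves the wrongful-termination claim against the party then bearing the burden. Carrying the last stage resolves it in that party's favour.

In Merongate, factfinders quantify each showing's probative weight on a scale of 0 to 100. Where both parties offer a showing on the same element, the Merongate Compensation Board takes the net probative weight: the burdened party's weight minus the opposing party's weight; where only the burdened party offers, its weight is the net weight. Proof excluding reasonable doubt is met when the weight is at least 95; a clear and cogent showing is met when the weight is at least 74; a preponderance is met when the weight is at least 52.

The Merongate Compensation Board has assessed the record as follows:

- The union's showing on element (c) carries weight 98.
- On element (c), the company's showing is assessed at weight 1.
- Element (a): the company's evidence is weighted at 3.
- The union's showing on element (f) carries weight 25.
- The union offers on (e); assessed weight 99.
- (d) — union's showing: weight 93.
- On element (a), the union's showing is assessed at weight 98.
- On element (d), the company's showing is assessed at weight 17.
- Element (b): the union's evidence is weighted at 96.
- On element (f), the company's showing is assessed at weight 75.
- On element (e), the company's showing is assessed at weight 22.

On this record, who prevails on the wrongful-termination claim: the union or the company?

Stage 1 — burden on union; standard: proof excluding reasonable doubt (weight is at least 95).
    (a): 98 − 3 = 95 ≥ 95 [met]
    (b): 96 ≥ 95 [met]
    (c): 98 − 1 = 97 ≥ 95 [met]
  Stage 1 is satisfied; the union continues to bear the burden.
Stage 2 — burden on union; standard: a clear and cogent showing (weight is at least 74).
    (d): 93 − 17 = 76 ≥ 74 [met]
    (e): 99 − 22 = 77 ≥ 74 [met]
  Stage 2 is satisfied; the onus moves to the company.
Stage 3 — burden on company; standard: a preponderance (weight is at least 52).
    (f): 75 − 25 = 50 < 52 [not met]
  The company does not carry Stage 3.
So the union prevails.

union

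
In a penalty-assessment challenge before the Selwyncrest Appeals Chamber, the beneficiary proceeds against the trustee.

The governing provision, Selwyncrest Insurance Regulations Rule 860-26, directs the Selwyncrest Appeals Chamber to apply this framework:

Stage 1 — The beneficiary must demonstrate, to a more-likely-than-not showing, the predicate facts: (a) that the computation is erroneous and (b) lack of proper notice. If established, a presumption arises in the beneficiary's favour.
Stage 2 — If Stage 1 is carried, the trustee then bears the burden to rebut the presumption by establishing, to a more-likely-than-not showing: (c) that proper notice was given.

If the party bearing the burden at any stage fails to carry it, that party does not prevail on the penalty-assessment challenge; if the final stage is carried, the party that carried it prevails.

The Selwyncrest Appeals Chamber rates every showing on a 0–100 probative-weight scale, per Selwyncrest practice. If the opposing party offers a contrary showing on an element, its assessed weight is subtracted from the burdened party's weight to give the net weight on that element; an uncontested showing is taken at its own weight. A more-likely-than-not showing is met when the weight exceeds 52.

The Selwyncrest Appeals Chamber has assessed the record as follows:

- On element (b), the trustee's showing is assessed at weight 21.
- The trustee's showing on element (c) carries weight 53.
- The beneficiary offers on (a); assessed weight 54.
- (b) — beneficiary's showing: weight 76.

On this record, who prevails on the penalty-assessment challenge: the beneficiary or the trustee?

trustee

Stage 1 — burden on beneficiary; standard: a more-likely-than-not showing (weight exceeds 52).
    (a): 54 > 52 [met]
    (b): 76 − 21 = 55 > 52 [met]
  Stage 1 carried; the burden shifts to the trustee.
Stage 2 — burden on trustee; standard: a more-likely-than-not showing (weight exceeds 52).
    (c): 53 > 52 [met]
  The trustee carries the last stage.
With every stage satisfied, the trustee prevails.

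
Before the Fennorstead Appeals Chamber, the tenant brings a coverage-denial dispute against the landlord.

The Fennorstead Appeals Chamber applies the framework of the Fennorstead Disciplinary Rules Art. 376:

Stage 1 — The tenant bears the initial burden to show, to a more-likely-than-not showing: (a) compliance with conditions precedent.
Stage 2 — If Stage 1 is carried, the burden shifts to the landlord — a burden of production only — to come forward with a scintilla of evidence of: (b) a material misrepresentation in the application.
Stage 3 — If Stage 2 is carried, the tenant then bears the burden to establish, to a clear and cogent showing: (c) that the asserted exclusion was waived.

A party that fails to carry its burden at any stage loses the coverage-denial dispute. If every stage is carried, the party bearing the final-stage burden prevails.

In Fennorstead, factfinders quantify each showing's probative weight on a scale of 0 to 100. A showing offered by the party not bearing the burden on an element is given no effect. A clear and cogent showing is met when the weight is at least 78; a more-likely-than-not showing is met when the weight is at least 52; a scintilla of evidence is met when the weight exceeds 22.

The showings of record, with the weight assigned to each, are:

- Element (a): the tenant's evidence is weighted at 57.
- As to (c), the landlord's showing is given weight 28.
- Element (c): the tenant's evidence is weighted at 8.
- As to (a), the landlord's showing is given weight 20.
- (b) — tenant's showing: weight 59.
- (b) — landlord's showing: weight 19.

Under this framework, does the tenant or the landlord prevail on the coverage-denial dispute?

tenant

Stage 1 (tenant, a more-likely-than-not showing, weight is at least 52): (a) 57 (landlord's 20 disregarded) ≥ 52 — meets.
  Stage 1 carried; the burden shifts to the landlord.
Stage 2 (landlord, a scintilla of evidence, weight exceeds 22): (b) 19 (tenant's 59 disregarded) ≤ 22 — fails.
  Not every element is met, so the landlord fails to carry Stage 2.
The tenant prevails.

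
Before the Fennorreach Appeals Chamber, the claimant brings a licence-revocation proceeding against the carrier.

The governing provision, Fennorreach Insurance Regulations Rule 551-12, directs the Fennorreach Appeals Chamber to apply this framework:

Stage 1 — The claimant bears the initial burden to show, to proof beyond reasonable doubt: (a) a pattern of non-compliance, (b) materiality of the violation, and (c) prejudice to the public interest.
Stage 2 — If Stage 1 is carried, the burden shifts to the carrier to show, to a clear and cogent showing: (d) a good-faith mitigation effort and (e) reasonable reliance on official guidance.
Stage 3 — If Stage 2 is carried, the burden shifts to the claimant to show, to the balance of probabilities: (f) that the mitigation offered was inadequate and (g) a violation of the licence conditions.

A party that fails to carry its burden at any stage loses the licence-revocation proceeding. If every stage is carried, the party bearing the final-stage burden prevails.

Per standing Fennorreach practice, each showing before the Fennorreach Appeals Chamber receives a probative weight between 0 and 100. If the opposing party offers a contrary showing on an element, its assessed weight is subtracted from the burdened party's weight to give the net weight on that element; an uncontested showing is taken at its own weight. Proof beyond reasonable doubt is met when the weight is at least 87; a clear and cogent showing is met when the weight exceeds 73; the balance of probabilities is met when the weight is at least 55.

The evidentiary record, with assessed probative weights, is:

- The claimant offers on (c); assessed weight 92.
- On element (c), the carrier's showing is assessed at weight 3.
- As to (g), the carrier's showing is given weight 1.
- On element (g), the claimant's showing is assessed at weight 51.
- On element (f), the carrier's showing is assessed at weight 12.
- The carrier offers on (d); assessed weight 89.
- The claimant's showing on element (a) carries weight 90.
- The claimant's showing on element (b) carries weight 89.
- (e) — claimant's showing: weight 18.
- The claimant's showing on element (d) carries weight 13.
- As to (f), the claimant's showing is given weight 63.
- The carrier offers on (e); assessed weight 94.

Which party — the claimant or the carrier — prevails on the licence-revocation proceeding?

Stage 1 (claimant, proof beyond reasonable doubt, weight is at least 87): (a) 90 ≥ 87 — meets; (b) 89 ≥ 87 — meets; (c) net 92−3=89 ≥ 87 — meets.
  All elements met. The burden passes to the carrier.
Stage 2 (carrier, a clear and cogent showing, weight exceeds 73): (d) net 89−13=76 > 73 — meets; (e) net 94−18=76 > 73 — meets.
  Stage 2 is satisfied; the onus moves to the claimant.
Stage 3 (claimant, the balance of probabilities, weight is at least 55): (f) net 63−12=51 < 55 — fails; (g) net 51−1=50 < 55 — fails.
  Stage 3 not carried; the claimant fails its burden.
The carrier prevails.

carrier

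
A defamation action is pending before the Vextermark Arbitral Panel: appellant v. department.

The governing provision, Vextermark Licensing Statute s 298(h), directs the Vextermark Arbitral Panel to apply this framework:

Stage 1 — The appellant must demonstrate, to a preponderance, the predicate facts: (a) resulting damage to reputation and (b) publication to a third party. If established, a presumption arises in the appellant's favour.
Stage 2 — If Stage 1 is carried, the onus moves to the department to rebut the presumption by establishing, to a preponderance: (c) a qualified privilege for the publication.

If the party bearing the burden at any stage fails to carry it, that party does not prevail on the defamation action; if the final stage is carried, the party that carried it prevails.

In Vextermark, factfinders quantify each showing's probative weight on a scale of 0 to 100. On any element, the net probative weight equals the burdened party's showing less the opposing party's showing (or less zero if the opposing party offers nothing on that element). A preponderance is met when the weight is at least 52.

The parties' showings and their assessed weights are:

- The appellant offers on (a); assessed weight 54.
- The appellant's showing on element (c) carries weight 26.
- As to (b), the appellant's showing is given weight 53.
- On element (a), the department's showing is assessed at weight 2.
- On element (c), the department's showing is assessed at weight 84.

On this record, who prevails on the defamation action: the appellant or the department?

At Stage 1 the appellant must meet a preponderance (weight is at least 52): on (a) the weight is 54 less the opposing 2 gives net 52, ≥ 52, so (a) meets the standard; on (b) the weight is 53, which does reach 52, so (b) meets the standard.
  Stage 1 is satisfied; the onus moves to the department.
At Stage 2 the department must meet a preponderance (weight is at least 52): on (c) the weight is 84 less the opposing 26 gives net 58, which does reach 52, so (c) meets the standard.
  All elements met at the final stage.
Every stage carried; the department prevails.

department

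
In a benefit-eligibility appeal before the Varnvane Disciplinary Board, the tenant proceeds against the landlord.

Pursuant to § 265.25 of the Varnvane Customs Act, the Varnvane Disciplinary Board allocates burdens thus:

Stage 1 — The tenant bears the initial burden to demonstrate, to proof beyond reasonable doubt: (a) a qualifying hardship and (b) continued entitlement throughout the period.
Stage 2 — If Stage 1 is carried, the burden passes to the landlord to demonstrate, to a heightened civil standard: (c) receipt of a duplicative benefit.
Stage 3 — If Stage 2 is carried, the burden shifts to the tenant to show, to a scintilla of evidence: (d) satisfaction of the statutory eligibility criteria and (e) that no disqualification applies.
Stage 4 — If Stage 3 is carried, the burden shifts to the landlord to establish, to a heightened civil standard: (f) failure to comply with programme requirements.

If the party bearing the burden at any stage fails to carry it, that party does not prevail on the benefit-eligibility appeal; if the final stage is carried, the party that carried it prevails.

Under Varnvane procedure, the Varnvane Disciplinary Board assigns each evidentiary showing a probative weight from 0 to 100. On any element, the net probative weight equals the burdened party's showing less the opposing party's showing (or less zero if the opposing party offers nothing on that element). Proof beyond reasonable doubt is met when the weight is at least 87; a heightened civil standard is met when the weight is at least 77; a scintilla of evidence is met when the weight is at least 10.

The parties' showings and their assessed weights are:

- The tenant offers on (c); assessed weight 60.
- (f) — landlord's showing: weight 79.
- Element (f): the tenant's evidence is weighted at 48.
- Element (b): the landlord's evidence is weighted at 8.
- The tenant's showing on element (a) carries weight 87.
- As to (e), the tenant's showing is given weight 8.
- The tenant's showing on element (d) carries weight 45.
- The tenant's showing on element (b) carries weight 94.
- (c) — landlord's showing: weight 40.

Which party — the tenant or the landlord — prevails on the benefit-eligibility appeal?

Stage 1 — burden on tenant; standard: proof beyond reasonable doubt (weight is at least 87).
    (a): 87 ≥ 87 [met]
    (b): 94 − 8 = 86 < 87 [not met]
  The tenant does not carry Stage 1.
The analysis ends at Stage 1; the landlord prevails.

landlord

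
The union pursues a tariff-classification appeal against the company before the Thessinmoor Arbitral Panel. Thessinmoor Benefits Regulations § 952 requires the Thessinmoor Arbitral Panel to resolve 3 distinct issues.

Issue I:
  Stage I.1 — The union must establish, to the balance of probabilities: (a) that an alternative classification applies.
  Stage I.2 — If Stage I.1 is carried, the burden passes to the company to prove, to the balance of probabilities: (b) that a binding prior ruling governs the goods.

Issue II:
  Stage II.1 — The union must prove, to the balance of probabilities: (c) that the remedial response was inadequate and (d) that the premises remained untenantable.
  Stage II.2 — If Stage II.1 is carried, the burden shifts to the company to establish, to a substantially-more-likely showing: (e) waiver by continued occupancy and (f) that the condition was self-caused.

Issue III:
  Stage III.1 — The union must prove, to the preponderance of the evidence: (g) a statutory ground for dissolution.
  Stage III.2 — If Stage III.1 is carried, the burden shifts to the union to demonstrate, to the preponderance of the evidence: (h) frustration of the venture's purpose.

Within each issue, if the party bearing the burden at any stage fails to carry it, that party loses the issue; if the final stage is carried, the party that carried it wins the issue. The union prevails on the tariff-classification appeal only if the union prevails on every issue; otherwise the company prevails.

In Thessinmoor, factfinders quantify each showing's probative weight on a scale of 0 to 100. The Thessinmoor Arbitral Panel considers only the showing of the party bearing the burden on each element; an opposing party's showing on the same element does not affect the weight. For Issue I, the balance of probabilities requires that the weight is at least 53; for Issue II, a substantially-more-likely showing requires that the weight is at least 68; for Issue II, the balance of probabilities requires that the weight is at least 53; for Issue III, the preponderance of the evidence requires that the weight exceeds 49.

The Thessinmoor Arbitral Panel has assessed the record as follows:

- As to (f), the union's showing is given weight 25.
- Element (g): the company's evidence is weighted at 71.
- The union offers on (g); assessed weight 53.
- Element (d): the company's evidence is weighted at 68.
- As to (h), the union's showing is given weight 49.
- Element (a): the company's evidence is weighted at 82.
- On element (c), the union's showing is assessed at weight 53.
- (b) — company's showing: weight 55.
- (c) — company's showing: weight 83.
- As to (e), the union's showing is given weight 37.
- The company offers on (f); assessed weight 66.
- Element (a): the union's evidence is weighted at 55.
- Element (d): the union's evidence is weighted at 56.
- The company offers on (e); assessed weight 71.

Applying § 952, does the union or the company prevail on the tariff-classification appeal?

company

— Issue I —
At Stage I.1 the union must meet the balance of probabilities (weight is at least 53): on (a) the weight is 55 (the company's 82 is given no effect), which does reach 53, so (a) meets the standard.
  All elements met. The burden passes to the company.
At Stage I.2 the company must meet the balance of probabilities (weight is at least 53): on (b) the weight is 55, which does reach 53, so (b) meets the standard.
  All elements met at the final stage.
All stages carried — the company prevails on this issue.
— Issue II —
Stage II.1 (union, the balance of probabilities, weight is at least 53): (c) 53 (company's 83 disregarded) ≥ 53 — meets; (d) 56 (company's 68 disregarded) ≥ 53 — meets.
  The union carries Stage II.1; the company now bears the burden.
Stage II.2 (company, a substantially-more-likely showing, weight is at least 68): (e) 71 (union's 37 disregarded) ≥ 68 — meets; (f) 66 (union's 25 disregarded) < 68 — fails.
  Stage II.2 not carried; the company fails its burden.
The union prevails on this issue.
— Issue III —
At Stage III.1 the union must meet the preponderance of the evidence (weight exceeds 49): on (g) the weight is 53 (the company's 71 is given no effect), which does exceed 49, so (g) meets the standard.
  Stage III.1 is satisfied; the union continues to bear the burden.
At Stage III.2 the union must meet the preponderance of the evidence (weight exceeds 49): on (h) the weight is 49, which does not exceed 49, so (h) does not meet the standard.
  Not every element is met, so the union fails to carry Stage III.2.
So the company prevails on this issue.
Per-issue: Issue I → company; Issue II → union; Issue III → company. The union must prevail on every issue; overall, the company prevails.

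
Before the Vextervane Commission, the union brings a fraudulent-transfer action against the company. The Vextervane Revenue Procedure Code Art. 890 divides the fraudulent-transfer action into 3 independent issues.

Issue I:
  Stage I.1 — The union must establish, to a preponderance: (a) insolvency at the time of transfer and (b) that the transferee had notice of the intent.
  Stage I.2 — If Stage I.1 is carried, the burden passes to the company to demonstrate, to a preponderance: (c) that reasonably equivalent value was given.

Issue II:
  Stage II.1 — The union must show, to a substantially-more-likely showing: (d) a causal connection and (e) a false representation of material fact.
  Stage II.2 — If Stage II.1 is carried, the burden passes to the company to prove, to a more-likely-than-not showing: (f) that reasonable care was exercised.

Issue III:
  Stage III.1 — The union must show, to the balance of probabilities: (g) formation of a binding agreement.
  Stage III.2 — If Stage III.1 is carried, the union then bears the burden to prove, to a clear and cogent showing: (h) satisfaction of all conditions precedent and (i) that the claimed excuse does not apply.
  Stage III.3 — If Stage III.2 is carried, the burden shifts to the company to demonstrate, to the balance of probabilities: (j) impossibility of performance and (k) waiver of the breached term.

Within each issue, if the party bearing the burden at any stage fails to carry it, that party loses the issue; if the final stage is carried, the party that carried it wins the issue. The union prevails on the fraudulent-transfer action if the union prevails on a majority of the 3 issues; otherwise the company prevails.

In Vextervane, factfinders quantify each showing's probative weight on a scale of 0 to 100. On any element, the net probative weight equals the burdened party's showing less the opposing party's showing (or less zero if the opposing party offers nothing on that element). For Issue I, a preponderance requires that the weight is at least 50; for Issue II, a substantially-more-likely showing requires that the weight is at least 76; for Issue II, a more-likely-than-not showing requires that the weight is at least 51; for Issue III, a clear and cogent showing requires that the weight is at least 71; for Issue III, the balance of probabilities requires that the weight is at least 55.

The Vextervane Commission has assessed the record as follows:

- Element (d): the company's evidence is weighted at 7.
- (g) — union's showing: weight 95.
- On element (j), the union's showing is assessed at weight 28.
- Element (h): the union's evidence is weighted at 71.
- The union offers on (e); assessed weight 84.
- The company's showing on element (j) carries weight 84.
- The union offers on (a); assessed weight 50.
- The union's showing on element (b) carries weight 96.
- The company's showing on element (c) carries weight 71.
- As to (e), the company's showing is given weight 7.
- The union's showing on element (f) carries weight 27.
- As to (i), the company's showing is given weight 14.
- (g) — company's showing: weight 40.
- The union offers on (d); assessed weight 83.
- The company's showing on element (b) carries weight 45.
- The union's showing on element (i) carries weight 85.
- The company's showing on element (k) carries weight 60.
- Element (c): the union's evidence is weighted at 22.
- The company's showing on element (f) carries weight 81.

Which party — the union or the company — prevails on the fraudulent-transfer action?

company

— Issue I —
At Stage I.1 the union must meet a preponderance (weight is at least 50): on (a) the weight is 50, which does reach 50, so (a) meets the standard; on (b) the weight is 96 less the opposing 45 gives net 51, which does reach 50, so (b) meets the standard.
  All elements met. The burden passes to the company.
At Stage I.2 the company must meet a preponderance (weight is at least 50): on (c) the weight is 71 less the opposing 22 gives net 49, which does not reach 50, so (c) does not meet the standard.
  The company does not carry Stage I.2.
So the union prevails on this issue.
— Issue II —
Stage II.1 — burden on union; standard: a substantially-more-likely showing (weight is at least 76).
    (d): 83 − 7 = 76 ≥ 76 [met]
    (e): 84 − 7 = 77 ≥ 76 [met]
  All elements met. The burden passes to the company.
Stage II.2 — burden on company; standard: a more-likely-than-not showing (weight is at least 51).
    (f): 81 − 27 = 54 ≥ 51 [met]
  All elements met at the final stage.
With every stage satisfied, the company prevails on this issue.
— Issue III —
Stage III.1 (union, the balance of probabilities, weight is at least 55): (g) net 95−40=55 ≥ 55 — meets.
  Stage III.1 is satisfied; the union continues to bear the burden.
Stage III.2 (union, a clear and cogent showing, weight is at least 71): (h) 71 ≥ 71 — meets; (i) net 85−14=71 ≥ 71 — meets.
  The union carries Stage III.2; the company now bears the burden.
Stage III.3 (company, the balance of probabilities, weight is at least 55): (j) net 84−28=56 ≥ 55 — meets; (k) 60 ≥ 55 — meets.
  Stage III.3 carried; the final stage is satisfied.
All stages carried — the company prevails on this issue.
Per-issue: Issue I → union; Issue II → company; Issue III → company. The union must prevail on a majority of issues; overall, the company prevails.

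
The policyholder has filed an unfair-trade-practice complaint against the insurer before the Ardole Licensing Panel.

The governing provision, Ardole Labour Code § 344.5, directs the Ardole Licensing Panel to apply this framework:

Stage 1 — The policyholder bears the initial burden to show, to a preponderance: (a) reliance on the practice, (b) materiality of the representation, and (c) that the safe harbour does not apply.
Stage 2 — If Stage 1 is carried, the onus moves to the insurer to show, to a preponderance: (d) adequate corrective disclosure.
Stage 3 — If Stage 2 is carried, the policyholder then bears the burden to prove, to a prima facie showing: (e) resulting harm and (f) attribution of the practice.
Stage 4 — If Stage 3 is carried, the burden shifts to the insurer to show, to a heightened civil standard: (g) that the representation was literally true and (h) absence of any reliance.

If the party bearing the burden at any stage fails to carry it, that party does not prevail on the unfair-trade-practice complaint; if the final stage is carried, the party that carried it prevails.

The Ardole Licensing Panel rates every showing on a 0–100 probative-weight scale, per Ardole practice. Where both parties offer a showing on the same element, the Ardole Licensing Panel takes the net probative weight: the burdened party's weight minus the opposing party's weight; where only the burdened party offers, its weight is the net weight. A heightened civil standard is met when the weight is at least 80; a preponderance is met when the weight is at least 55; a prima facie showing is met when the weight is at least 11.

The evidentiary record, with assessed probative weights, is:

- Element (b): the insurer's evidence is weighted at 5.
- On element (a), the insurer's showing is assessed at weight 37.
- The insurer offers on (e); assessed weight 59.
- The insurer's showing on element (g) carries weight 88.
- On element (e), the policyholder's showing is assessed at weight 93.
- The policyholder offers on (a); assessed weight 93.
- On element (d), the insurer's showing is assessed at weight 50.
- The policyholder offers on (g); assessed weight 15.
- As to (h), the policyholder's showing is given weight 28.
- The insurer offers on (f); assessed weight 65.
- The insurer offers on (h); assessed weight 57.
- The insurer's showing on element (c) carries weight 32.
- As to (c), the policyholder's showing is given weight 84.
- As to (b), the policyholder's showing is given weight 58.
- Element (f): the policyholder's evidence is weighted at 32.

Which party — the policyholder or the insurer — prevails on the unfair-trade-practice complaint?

insurer

At Stage 1 the policyholder must meet a preponderance (weight is at least 55): on (a) the weight is 93 less the opposing 37 gives net 56, which does reach 55, so (a) meets the standard; on (b) the weight is 58 less the opposing 5 gives net 53, < 55, so (b) does not meet the standard; on (c) the weight is 84 less the opposing 32 gives net 52, < 55, so (c) does not meet the standard.
  The policyholder does not carry Stage 1.
So the insurer prevails.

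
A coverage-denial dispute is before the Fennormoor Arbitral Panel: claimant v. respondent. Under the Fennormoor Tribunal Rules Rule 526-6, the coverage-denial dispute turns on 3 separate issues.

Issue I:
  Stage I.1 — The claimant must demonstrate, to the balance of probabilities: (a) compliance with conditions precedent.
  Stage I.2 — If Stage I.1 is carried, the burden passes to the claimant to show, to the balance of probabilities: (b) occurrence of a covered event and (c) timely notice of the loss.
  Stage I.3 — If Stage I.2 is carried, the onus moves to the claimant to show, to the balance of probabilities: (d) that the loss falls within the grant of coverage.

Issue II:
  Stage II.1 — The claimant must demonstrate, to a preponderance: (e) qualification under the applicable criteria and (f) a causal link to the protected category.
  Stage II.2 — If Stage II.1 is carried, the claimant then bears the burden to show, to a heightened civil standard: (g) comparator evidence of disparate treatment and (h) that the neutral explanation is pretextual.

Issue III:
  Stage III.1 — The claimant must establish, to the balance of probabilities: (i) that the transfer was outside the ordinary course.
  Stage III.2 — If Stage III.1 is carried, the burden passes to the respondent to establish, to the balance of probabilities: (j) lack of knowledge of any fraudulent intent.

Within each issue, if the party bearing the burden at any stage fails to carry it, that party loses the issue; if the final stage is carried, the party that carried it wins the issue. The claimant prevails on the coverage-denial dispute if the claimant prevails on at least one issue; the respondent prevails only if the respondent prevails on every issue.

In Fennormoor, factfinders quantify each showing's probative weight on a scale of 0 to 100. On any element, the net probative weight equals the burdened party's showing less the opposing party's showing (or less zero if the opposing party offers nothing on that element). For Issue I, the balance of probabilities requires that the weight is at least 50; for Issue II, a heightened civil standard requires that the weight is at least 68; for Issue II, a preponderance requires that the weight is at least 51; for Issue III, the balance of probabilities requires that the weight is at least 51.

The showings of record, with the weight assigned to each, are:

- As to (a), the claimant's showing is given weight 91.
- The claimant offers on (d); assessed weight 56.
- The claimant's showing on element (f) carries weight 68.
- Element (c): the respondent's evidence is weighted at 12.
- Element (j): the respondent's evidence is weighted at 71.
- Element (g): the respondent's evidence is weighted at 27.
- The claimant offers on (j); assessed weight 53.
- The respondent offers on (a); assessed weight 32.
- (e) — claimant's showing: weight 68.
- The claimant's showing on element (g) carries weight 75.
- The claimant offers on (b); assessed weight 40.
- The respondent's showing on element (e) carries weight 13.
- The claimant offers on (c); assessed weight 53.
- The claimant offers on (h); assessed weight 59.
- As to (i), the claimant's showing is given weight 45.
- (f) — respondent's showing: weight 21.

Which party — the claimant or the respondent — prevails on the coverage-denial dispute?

respondent

— Issue I —
At Stage I.1 the claimant must meet the balance of probabilities (weight is at least 50): on (a) the weight is 91 less the opposing 32 gives net 59, which does reach 50, so (a) meets the standard.
  All elements met. The claimant retains the burden for Stage I.2.
At Stage I.2 the claimant must meet the balance of probabilities (weight is at least 50): on (b) the weight is 40, < 50, so (b) does not meet the standard; on (c) the weight is 53 less the opposing 12 gives net 41, < 50, so (c) does not meet the standard.
  Not every element is met, so the claimant fails to carry Stage I.2.
So the respondent prevails on this issue.
— Issue II —
Stage II.1 (claimant, a preponderance, weight is at least 51): (e) net 68−13=55 ≥ 51 — meets; (f) net 68−21=47 < 51 — fails.
  Stage II.1 not carried; the claimant fails its burden.
The analysis ends at Stage II.1; the respondent prevails on this issue.
— Issue III —
Stage III.1 (claimant, the balance of probabilities, weight is at least 51): (i) 45 < 51 — fails.
  The claimant does not carry Stage III.1.
So the respondent prevails on this issue.
Per-issue: Issue I → respondent; Issue II → respondent; Issue III → respondent. The claimant must prevail on at least one issue; overall, the respondent prevails.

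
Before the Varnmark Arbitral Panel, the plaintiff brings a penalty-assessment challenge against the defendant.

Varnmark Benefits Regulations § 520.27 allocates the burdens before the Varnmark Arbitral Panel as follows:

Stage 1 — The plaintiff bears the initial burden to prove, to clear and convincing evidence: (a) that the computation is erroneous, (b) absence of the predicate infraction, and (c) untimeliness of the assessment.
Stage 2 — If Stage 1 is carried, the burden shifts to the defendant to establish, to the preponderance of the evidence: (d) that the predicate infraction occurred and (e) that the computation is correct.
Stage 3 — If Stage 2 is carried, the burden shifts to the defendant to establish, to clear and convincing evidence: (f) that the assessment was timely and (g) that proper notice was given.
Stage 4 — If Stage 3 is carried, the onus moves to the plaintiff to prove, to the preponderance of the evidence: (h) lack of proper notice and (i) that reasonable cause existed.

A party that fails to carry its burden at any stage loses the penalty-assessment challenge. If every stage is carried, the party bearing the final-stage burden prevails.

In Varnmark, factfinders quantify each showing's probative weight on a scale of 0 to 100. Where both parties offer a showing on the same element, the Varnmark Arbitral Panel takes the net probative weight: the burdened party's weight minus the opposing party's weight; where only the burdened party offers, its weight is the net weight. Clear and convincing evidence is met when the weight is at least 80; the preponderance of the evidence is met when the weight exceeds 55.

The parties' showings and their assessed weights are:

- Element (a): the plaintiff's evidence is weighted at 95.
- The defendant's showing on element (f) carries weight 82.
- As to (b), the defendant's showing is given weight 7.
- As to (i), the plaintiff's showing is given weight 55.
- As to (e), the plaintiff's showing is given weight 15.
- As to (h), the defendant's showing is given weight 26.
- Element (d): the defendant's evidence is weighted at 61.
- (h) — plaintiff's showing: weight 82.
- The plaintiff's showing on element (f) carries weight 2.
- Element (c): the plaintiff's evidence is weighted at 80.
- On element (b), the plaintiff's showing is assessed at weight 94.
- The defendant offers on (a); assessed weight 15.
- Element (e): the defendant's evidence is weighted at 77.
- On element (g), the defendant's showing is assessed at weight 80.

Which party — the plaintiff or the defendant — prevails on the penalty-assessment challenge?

defendant

At Stage 1 the plaintiff must meet clear and convincing evidence (weight is at least 80): on (a) the weight is 95 less the opposing 15 gives net 80, ≥ 80, so (a) meets the standard; on (b) the weight is 94 less the opposing 7 gives net 87, which does reach 80, so (b) meets the standard; on (c) the weight is 80, ≥ 80, so (c) meets the standard.
  Stage 1 carried; the burden shifts to the defendant.
At Stage 2 the defendant must meet the preponderance of the evidence (weight exceeds 55): on (d) the weight is 61, which does exceed 55, so (d) meets the standard; on (e) the weight is 77 less the opposing 15 gives net 62, which does exceed 55, so (e) meets the standard.
  Stage 2 carried; the burden remains with the defendant.
At Stage 3 the defendant must meet clear and convincing evidence (weight is at least 80): on (f) the weight is 82 less the opposing 2 gives net 80, ≥ 80, so (f) meets the standard; on (g) the weight is 80, which does reach 80, so (g) meets the standard.
  All elements met. The burden passes to the plaintiff.
At Stage 4 the plaintiff must meet the preponderance of the evidence (weight exceeds 55): on (h) the weight is 82 less the opposing 26 gives net 56, which does exceed 55, so (h) meets the standard; on (i) the weight is 55, which does not exceed 55, so (i) does not meet the standard.
  Stage 4 not carried; the plaintiff fails its burden.
The defendant prevails.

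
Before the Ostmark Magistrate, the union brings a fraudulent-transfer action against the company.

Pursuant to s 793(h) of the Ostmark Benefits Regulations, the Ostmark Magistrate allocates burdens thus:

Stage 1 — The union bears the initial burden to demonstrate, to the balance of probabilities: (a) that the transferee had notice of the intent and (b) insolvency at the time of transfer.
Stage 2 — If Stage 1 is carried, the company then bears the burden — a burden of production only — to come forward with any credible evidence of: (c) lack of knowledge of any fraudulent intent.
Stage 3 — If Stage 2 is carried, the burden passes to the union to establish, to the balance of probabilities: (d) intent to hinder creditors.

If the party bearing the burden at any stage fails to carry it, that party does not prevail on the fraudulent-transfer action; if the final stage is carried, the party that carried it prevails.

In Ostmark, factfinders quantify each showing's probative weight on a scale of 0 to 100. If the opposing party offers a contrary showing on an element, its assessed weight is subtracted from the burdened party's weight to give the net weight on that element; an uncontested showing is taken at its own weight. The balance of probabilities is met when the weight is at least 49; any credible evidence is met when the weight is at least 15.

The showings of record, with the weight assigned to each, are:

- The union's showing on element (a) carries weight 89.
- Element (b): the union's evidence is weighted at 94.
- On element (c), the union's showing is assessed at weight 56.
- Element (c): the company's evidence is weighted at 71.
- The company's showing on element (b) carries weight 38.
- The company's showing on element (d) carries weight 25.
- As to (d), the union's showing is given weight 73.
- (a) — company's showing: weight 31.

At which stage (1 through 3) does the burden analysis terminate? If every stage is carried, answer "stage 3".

stage 3

Stage 1 (union, the balance of probabilities, weight is at least 49): (a) net 89−31=58 ≥ 49 — meets; (b) net 94−38=56 ≥ 49 — meets.
  Stage 1 carried; the burden shifts to the company.
Stage 2 (company, any credible evidence, weight is at least 15): (c) net 71−56=15 ≥ 15 — meets.
  The company carries Stage 2; the union now bears the burden.
Stage 3 (union, the balance of probabilities, weight is at least 49): (d) net 73−25=48 < 49 — fails.
  Not every element is met, so the union fails to carry Stage 3.
The analysis ends at Stage 3; the company prevails.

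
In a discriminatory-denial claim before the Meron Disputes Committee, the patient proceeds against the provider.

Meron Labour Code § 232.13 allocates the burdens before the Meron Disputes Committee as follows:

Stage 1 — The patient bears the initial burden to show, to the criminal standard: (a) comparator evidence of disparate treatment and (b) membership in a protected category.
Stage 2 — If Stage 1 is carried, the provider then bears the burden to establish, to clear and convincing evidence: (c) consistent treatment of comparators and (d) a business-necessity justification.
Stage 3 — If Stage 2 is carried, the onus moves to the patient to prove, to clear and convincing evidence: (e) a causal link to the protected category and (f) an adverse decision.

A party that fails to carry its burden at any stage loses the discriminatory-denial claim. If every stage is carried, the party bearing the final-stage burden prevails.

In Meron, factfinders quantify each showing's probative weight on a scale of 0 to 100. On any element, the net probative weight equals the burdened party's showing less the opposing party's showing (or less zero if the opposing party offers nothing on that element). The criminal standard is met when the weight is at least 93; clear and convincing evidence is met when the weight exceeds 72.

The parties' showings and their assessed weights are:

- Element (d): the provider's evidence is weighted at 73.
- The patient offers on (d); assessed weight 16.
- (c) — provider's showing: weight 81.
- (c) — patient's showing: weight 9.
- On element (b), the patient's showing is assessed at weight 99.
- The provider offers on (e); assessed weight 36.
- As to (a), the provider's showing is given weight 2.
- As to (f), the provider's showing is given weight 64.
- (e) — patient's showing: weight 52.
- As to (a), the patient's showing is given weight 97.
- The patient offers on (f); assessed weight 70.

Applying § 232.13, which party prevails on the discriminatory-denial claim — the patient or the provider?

patient

Stage 1 — burden on patient; standard: the criminal standard (weight is at least 93).
    (a): 97 − 2 = 95 ≥ 93 [met]
    (b): 99 ≥ 93 [met]
  Stage 1 is satisfied; the onus moves to the provider.
Stage 2 — burden on provider; standard: clear and convincing evidence (weight exceeds 72).
    (c): 81 − 9 = 72 ≤ 72 [not met]
    (d): 73 − 16 = 57 ≤ 72 [not met]
  The provider does not carry Stage 2.
The analysis ends at Stage 2; the patient prevails.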